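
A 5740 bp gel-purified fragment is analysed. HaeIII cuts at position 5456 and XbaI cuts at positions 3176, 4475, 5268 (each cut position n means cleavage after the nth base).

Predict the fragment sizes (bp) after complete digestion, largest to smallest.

Combined cut positions (sorted): 3176, 4475, 5268, 5456.
Linear molecule, 4 cuts → 5 fragments:
  3176 − 0 = 3176 bp
  4475 − 3176 = 1299 bp
  5268 − 4475 = 793 bp
  5456 − 5268 = 188 bp
  5740 − 5456 = 284 bp
Sorted largest to smallest: 3176, 1299, 793, 284, 188 bp.

3176, 1299, 793, 284, 188 bp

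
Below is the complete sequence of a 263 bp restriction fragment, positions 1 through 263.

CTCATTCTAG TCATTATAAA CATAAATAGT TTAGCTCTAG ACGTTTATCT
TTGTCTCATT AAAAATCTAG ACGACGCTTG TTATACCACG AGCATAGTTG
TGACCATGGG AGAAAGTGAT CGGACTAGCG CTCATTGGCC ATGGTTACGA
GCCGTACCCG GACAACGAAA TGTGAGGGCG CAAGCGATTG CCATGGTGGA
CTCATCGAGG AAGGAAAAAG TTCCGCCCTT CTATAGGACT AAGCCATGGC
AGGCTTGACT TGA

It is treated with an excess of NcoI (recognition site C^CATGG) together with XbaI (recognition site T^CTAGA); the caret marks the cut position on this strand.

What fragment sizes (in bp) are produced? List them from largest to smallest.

53, 52, 38, 36, 35, 30, 19 bp

NcoI sites (CCATGG) start at positions 104, 139, 191, 244.
NcoI cuts after the first base of each site, so after positions 104, 139, 191, 244.
XbaI sites (TCTAGA) start at positions 36, 66.
XbaI cuts after the first base of each site, so after positions 36, 66.
Combined cut positions: 36, 66, 104, 139, 191, 244.
Linear molecule, 6 cuts → 7 fragments:
  1–36 → 36 bp
  37–66 → 30 bp
  67–104 → 38 bp
  105–139 → 35 bp
  140–191 → 52 bp
  192–244 → 53 bp
  245–263 → 19 bp
Sorted largest to smallest: 53, 52, 38, 36, 35, 30, 19 bp.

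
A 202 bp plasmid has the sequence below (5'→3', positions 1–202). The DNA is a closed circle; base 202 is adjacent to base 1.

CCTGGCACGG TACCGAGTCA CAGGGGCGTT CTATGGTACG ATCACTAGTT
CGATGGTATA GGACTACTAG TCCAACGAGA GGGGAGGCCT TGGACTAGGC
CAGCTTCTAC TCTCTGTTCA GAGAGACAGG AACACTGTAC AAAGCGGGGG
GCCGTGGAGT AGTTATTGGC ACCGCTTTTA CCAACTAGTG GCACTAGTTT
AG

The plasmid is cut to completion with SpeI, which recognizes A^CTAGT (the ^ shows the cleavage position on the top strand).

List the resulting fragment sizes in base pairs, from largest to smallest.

SpeI sites (ACTAGT) start at positions 44, 66, 184, 193.
SpeI cuts after the first base of each site, so after positions 44, 66, 184, 193.
Circular molecule, 4 cuts → 4 fragments:
  45–66 → 22 bp
  67–184 → 118 bp
  185–193 → 9 bp
  194–202 then 1–44 → 9 + 44 = 53 bp
Sorted largest to smallest: 118, 53, 22, 9 bp.

118, 53, 22, 9 bp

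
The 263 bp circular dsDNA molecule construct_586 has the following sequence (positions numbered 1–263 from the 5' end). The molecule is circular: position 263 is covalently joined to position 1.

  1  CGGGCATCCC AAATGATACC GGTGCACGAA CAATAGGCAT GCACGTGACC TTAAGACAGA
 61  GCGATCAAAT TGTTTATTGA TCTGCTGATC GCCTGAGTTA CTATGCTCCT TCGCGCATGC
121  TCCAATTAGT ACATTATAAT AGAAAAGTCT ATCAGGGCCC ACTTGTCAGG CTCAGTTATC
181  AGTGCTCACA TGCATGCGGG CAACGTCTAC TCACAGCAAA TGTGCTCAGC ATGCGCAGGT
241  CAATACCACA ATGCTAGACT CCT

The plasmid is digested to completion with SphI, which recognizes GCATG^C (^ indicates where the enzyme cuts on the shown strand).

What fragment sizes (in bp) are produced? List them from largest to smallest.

78, 77, 71, 37 bp

SphI sites (GCATGC) start at positions 37, 115, 192, 229.
SphI cuts after base 5 of each site (before the last base), so after positions 41, 119, 196, 233.
Circular molecule, 4 cuts → 4 fragments:
  42–119 → 78 bp
  120–196 → 77 bp
  197–233 → 37 bp
  234–263 then 1–41 → 30 + 41 = 71 bp
Sorted largest to smallest: 78, 77, 71, 37 bp.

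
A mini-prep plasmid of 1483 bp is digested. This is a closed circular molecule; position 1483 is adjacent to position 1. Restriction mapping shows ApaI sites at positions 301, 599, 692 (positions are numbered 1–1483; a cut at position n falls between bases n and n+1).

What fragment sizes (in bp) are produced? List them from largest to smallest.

1092, 298, 93 bp

Circular molecule, 3 cuts → 3 fragments:
  599 − 301 = 298 bp
  692 − 599 = 93 bp
  wrap: 1483 − 692 + 301 = 1092 bp
Sorted largest to smallest: 1092, 298, 93 bp.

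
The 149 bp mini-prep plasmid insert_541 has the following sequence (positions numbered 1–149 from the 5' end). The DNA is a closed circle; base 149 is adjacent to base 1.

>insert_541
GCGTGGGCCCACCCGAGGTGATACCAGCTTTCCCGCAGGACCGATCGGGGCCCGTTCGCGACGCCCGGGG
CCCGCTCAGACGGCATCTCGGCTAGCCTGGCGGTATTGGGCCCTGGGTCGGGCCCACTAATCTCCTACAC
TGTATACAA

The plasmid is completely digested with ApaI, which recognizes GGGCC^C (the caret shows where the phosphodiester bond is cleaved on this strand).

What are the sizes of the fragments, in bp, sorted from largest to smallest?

43, 40, 34, 20, 12 bp

ApaI sites (GGGCCC) start at positions 5, 48, 68, 108, 120.
ApaI cuts after base 5 of each site (before the last base), so after positions 9, 52, 72, 112, 124.
Circular molecule, 5 cuts → 5 fragments:
  10–52 → 43 bp
  53–72 → 20 bp
  73–112 → 40 bp
  113–124 → 12 bp
  125–149 then 1–9 → 25 + 9 = 34 bp
Sorted largest to smallest: 43, 40, 34, 20, 12 bp.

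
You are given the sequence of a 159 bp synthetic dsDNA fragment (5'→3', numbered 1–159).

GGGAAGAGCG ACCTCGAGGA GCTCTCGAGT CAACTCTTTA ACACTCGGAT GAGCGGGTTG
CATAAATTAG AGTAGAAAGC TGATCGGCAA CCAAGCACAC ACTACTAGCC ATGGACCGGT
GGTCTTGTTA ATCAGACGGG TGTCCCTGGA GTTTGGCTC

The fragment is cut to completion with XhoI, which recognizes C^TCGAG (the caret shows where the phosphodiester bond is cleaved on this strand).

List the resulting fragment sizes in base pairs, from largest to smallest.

XhoI sites (CTCGAG) start at positions 13, 24.
XhoI cuts after the first base of each site, so after positions 13, 24.
Linear molecule, 2 cuts → 3 fragments:
  1–13 → 13 bp
  14–24 → 11 bp
  25–159 → 135 bp
Sorted largest to smallest: 135, 13, 11 bp.

135, 13, 11 bp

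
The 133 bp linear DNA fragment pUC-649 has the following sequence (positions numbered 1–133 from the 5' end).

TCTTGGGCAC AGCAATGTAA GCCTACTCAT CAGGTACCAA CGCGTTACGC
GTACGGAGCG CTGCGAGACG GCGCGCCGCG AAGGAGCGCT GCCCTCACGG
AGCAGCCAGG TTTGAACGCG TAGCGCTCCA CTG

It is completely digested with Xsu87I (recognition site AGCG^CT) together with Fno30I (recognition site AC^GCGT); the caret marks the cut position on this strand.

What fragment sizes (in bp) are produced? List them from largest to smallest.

Xsu87I sites (AGCGCT) start at positions 57, 85, 122.
Xsu87I cuts after base 4 of each site, so after positions 60, 88, 125.
Fno30I sites (ACGCGT) start at positions 40, 47, 116.
Fno30I cuts after base 2 of each site, so after positions 41, 48, 117.
Combined cut positions: 41, 48, 60, 88, 117, 125.
Linear molecule, 6 cuts → 7 fragments:
  1–41 → 41 bp
  42–48 → 7 bp
  49–60 → 12 bp
  61–88 → 28 bp
  89–117 → 29 bp
  118–125 → 8 bp
  126–133 → 8 bp
Sorted largest to smallest: 41, 29, 28, 12, 8, 8, 7 bp.

41, 29, 28, 12, 8, 8, 7 bp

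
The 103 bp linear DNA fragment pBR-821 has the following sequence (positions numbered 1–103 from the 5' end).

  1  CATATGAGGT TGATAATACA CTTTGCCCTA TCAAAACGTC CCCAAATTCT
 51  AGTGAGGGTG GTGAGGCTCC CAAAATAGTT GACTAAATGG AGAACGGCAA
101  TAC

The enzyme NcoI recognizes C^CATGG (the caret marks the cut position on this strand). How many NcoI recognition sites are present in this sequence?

No occurrence of CCATGG is present in the sequence.
NcoI does not cut: 0 sites.

0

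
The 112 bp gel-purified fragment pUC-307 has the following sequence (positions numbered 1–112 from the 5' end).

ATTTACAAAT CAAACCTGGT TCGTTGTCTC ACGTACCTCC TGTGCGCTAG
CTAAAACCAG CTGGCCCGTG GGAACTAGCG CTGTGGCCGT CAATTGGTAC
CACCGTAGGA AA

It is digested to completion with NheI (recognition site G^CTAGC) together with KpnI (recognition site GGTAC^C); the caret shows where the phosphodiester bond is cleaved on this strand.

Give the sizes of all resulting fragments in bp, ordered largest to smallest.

The NheI site (GCTAGC) starts at position 46.
NheI cuts after the first base of each site, so after position 46.
The KpnI site (GGTACC) starts at position 96.
KpnI cuts after base 5 of each site (before the last base), so after position 100.
Combined cut positions: 46, 100.
Linear molecule, 2 cuts → 3 fragments:
  1–46 → 46 bp
  47–100 → 54 bp
  101–112 → 12 bp
Sorted largest to smallest: 54, 46, 12 bp.

54, 46, 12 bp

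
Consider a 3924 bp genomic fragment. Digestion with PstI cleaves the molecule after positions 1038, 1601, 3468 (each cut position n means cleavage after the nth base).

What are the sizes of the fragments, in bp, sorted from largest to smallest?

1867, 1038, 563, 456 bp

Linear molecule, 3 cuts → 4 fragments:
  1038 − 0 = 1038 bp
  1601 − 1038 = 563 bp
  3468 − 1601 = 1867 bp
  3924 − 3468 = 456 bp
Sorted largest to smallest: 1867, 1038, 563, 456 bp.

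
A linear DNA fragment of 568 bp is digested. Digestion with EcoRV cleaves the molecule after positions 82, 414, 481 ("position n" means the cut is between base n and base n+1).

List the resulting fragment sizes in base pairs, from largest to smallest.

332, 87, 82, 67 bp

Linear molecule, 3 cuts → 4 fragments:
  82 − 0 = 82 bp
  414 − 82 = 332 bp
  481 − 414 = 67 bp
  568 − 481 = 87 bp
Sorted largest to smallest: 332, 87, 82, 67 bp.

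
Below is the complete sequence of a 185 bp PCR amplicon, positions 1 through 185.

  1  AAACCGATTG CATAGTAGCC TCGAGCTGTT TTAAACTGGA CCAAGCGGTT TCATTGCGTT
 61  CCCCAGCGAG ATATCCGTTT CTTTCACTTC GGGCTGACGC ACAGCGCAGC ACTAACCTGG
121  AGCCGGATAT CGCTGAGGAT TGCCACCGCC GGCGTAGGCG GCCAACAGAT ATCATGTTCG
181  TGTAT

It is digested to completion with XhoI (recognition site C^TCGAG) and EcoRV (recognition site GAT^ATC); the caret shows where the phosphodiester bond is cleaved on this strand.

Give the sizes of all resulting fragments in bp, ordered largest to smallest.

The XhoI site (CTCGAG) starts at position 20.
XhoI cuts after the first base of each site, so after position 20.
EcoRV sites (GATATC) start at positions 70, 126, 168.
EcoRV cuts after base 3 of each site, so after positions 72, 128, 170.
Combined cut positions: 20, 72, 128, 170.
Linear molecule, 4 cuts → 5 fragments:
  1–20 → 20 bp
  21–72 → 52 bp
  73–128 → 56 bp
  129–170 → 42 bp
  171–185 → 15 bp
Sorted largest to smallest: 56, 52, 42, 20, 15 bp.

56, 52, 42, 20, 15 bp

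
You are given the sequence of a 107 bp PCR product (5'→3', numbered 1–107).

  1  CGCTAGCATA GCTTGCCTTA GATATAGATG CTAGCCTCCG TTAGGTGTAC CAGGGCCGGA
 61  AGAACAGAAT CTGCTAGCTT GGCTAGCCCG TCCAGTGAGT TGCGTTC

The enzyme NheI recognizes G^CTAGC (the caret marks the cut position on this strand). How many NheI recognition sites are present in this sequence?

GCTAGC occurs starting at positions 2, 30, 73, 82.
NheI cuts at 4 sites.

4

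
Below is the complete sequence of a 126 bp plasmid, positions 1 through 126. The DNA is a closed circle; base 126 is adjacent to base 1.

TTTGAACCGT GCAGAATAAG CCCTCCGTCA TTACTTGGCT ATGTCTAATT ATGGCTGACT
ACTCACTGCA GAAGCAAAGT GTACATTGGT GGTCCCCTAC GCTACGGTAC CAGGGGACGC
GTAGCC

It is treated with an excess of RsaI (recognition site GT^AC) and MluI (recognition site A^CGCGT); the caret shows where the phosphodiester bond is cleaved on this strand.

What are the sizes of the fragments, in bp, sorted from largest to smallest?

91, 26, 9 bp

RsaI sites (GTAC) start at positions 81, 107.
RsaI cuts after base 2 of each site, so after positions 82, 108.
The MluI site (ACGCGT) starts at position 117.
MluI cuts after the first base of each site, so after position 117.
Combined cut positions: 82, 108, 117.
Circular molecule, 3 cuts → 3 fragments:
  83–108 → 26 bp
  109–117 → 9 bp
  118–126 then 1–82 → 9 + 82 = 91 bp
Sorted largest to smallest: 91, 26, 9 bp.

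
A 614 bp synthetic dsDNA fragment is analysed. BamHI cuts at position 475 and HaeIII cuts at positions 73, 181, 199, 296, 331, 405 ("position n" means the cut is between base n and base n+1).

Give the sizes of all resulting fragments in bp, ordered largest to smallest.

Combined cut positions (sorted): 73, 181, 199, 296, 331, 405, 475.
Linear molecule, 7 cuts → 8 fragments:
  73 − 0 = 73 bp
  181 − 73 = 108 bp
  199 − 181 = 18 bp
  296 − 199 = 97 bp
  331 − 296 = 35 bp
  405 − 331 = 74 bp
  475 − 405 = 70 bp
  614 − 475 = 139 bp
Sorted largest to smallest: 139, 108, 97, 74, 73, 70, 35, 18 bp.

139, 108, 97, 74, 73, 70, 35, 18 bp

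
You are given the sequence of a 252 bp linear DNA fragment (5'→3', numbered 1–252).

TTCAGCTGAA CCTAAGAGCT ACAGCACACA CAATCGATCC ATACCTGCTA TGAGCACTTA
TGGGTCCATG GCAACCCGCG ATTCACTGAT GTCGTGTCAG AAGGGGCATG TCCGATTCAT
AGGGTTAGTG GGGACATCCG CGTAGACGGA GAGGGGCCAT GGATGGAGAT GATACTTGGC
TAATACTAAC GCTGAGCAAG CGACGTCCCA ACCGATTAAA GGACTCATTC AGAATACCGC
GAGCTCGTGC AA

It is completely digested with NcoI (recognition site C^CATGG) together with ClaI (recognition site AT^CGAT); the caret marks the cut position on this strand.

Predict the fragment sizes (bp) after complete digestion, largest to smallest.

NcoI sites (CCATGG) start at positions 66, 157.
NcoI cuts after the first base of each site, so after positions 66, 157.
The ClaI site (ATCGAT) starts at position 33.
ClaI cuts after base 2 of each site, so after position 34.
Combined cut positions: 34, 66, 157.
Linear molecule, 3 cuts → 4 fragments:
  1–34 → 34 bp
  35–66 → 32 bp
  67–157 → 91 bp
  158–252 → 95 bp
Sorted largest to smallest: 95, 91, 34, 32 bp.

95, 91, 34, 32 bp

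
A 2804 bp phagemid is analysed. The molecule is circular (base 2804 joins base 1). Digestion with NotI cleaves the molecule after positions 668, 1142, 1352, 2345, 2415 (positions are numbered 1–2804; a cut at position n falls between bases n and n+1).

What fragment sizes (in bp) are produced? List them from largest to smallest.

1057, 993, 474, 210, 70 bp

Circular molecule, 5 cuts → 5 fragments:
  1142 − 668 = 474 bp
  1352 − 1142 = 210 bp
  2345 − 1352 = 993 bp
  2415 − 2345 = 70 bp
  wrap: 2804 − 2415 + 668 = 1057 bp
Sorted largest to smallest: 1057, 993, 474, 210, 70 bp.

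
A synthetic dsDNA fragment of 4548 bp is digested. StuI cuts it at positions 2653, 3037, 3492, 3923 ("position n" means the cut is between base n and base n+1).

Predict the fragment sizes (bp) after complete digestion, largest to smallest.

2653, 625, 455, 431, 384 bp

Linear molecule, 4 cuts → 5 fragments:
  2653 − 0 = 2653 bp
  3037 − 2653 = 384 bp
  3492 − 3037 = 455 bp
  3923 − 3492 = 431 bp
  4548 − 3923 = 625 bp
Sorted largest to smallest: 2653, 625, 455, 431, 384 bp.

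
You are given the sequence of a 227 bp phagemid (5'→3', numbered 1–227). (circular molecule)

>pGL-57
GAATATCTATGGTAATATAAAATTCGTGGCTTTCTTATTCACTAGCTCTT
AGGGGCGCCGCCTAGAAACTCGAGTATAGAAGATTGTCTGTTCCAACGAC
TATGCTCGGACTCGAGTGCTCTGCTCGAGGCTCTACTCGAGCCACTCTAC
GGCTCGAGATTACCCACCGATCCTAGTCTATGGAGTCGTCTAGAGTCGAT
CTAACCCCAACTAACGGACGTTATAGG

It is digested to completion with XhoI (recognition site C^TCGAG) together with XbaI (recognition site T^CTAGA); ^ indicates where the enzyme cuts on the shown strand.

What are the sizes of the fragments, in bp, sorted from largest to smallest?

107, 42, 36, 17, 13, 12 bp

XhoI sites (CTCGAG) start at positions 69, 111, 124, 136, 153.
XhoI cuts after the first base of each site, so after positions 69, 111, 124, 136, 153.
The XbaI site (TCTAGA) starts at position 189.
XbaI cuts after the first base of each site, so after position 189.
Combined cut positions: 69, 111, 124, 136, 153, 189.
Circular molecule, 6 cuts → 6 fragments:
  70–111 → 42 bp
  112–124 → 13 bp
  125–136 → 12 bp
  137–153 → 17 bp
  154–189 → 36 bp
  190–227 then 1–69 → 38 + 69 = 107 bp
Sorted largest to smallest: 107, 42, 36, 17, 13, 12 bp.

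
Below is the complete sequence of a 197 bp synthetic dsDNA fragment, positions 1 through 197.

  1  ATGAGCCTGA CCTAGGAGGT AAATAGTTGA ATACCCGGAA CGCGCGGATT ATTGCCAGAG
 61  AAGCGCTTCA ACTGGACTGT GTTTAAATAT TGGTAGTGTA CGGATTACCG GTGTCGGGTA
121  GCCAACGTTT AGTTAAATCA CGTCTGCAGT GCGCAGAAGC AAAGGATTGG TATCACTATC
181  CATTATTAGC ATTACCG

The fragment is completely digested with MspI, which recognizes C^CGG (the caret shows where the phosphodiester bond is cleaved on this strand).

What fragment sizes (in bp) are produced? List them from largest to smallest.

MspI sites (CCGG) start at positions 35, 108.
MspI cuts after the first base of each site, so after positions 35, 108.
Linear molecule, 2 cuts → 3 fragments:
  1–35 → 35 bp
  36–108 → 73 bp
  109–197 → 89 bp
Sorted largest to smallest: 89, 73, 35 bp.

89, 73, 35 bp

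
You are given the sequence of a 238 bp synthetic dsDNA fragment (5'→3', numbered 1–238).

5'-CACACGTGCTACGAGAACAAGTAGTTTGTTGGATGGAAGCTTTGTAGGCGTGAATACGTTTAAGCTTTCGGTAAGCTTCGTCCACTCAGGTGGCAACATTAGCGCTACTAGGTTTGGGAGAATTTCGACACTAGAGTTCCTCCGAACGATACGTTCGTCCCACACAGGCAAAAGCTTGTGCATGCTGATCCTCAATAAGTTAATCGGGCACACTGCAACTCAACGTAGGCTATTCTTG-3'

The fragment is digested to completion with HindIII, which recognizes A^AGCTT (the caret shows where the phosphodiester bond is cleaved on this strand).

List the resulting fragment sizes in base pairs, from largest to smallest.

HindIII sites (AAGCTT) start at positions 37, 62, 73, 172.
HindIII cuts after the first base of each site, so after positions 37, 62, 73, 172.
Linear molecule, 4 cuts → 5 fragments:
  1–37 → 37 bp
  38–62 → 25 bp
  63–73 → 11 bp
  74–172 → 99 bp
  173–238 → 66 bp
Sorted largest to smallest: 99, 66, 37, 25, 11 bp.

99, 66, 37, 25, 11 bp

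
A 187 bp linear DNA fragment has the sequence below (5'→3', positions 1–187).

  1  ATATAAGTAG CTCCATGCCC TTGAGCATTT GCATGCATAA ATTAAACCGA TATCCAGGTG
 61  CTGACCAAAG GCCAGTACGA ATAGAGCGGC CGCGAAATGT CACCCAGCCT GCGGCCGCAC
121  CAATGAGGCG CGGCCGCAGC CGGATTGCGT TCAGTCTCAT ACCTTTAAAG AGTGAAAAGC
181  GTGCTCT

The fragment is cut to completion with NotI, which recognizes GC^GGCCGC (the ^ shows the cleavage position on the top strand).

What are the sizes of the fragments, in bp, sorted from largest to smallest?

87, 56, 25, 19 bp

NotI sites (GCGGCCGC) start at positions 86, 111, 130.
NotI cuts after base 2 of each site, so after positions 87, 112, 131.
Linear molecule, 3 cuts → 4 fragments:
  1–87 → 87 bp
  88–112 → 25 bp
  113–131 → 19 bp
  132–187 → 56 bp
Sorted largest to smallest: 87, 56, 25, 19 bp.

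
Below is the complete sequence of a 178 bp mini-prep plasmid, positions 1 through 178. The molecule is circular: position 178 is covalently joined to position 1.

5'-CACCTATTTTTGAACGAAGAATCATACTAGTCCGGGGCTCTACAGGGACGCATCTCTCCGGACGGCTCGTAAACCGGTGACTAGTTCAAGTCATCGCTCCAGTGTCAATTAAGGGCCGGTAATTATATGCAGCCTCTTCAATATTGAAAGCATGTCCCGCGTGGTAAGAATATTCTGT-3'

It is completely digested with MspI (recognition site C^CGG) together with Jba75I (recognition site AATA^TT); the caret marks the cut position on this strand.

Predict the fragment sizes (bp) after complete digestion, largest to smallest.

42, 38, 29, 27, 26, 16 bp

MspI sites (CCGG) start at positions 32, 58, 74, 116.
MspI cuts after the first base of each site, so after positions 32, 58, 74, 116.
Jba75I sites (AATATT) start at positions 140, 169.
Jba75I cuts after base 4 of each site, so after positions 143, 172.
Combined cut positions: 32, 58, 74, 116, 143, 172.
Circular molecule, 6 cuts → 6 fragments:
  33–58 → 26 bp
  59–74 → 16 bp
  75–116 → 42 bp
  117–143 → 27 bp
  144–172 → 29 bp
  173–178 then 1–32 → 6 + 32 = 38 bp
Sorted largest to smallest: 42, 38, 29, 27, 26, 16 bp.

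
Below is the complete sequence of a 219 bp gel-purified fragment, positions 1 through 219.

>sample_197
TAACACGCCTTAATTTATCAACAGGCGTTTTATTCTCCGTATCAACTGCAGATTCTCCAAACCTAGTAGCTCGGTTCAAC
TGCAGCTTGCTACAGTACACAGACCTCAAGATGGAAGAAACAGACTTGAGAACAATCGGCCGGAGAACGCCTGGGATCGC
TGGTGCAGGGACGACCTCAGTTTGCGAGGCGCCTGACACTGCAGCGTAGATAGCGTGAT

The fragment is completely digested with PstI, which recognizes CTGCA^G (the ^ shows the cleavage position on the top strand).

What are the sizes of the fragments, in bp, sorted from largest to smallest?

PstI sites (CTGCAG) start at positions 46, 80, 199.
PstI cuts after base 5 of each site (before the last base), so after positions 50, 84, 203.
Linear molecule, 3 cuts → 4 fragments:
  1–50 → 50 bp
  51–84 → 34 bp
  85–203 → 119 bp
  204–219 → 16 bp
Sorted largest to smallest: 119, 50, 34, 16 bp.

119, 50, 34, 16 bp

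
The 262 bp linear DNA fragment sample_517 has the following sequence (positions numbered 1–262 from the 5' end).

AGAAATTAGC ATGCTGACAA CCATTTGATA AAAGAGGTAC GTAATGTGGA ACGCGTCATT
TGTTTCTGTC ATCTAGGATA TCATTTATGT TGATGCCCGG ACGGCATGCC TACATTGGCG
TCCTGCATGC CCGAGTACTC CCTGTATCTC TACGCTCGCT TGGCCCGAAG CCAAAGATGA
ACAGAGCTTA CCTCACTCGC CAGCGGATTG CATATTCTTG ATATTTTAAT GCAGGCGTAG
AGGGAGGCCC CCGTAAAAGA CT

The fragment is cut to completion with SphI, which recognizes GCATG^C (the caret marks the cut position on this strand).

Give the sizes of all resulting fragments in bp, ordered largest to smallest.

133, 95, 21, 13 bp

SphI sites (GCATGC) start at positions 9, 104, 125.
SphI cuts after base 5 of each site (before the last base), so after positions 13, 108, 129.
Linear molecule, 3 cuts → 4 fragments:
  1–13 → 13 bp
  14–108 → 95 bp
  109–129 → 21 bp
  130–262 → 133 bp
Sorted largest to smallest: 133, 95, 21, 13 bp.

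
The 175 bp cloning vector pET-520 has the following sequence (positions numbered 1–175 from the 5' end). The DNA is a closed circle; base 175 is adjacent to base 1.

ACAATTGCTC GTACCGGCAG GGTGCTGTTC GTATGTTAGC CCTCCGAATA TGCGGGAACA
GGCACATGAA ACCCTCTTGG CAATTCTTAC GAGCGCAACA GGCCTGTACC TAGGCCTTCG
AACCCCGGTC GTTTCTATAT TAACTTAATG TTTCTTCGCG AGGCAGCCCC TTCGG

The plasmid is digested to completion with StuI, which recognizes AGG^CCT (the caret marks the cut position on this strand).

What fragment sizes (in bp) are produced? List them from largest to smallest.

163, 12 bp

StuI sites (AGGCCT) start at positions 100, 112.
StuI cuts after base 3 of each site, so after positions 102, 114.
Circular molecule, 2 cuts → 2 fragments:
  103–114 → 12 bp
  115–175 then 1–102 → 61 + 102 = 163 bp
Sorted largest to smallest: 163, 12 bp.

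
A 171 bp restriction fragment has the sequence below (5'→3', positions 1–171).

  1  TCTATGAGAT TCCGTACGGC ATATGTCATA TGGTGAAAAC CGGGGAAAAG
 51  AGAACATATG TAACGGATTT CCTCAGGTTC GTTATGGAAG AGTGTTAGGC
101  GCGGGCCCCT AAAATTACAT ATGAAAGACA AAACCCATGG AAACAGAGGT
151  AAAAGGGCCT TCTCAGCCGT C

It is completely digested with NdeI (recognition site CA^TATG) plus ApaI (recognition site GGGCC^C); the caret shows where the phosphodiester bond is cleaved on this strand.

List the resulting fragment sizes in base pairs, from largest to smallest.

52, 51, 28, 21, 12, 7 bp

NdeI sites (CATATG) start at positions 20, 27, 55, 118.
NdeI cuts after base 2 of each site, so after positions 21, 28, 56, 119.
The ApaI site (GGGCCC) starts at position 103.
ApaI cuts after base 5 of each site (before the last base), so after position 107.
Combined cut positions: 21, 28, 56, 107, 119.
Linear molecule, 5 cuts → 6 fragments:
  1–21 → 21 bp
  22–28 → 7 bp
  29–56 → 28 bp
  57–107 → 51 bp
  108–119 → 12 bp
  120–171 → 52 bp
Sorted largest to smallest: 52, 51, 28, 21, 12, 7 bp.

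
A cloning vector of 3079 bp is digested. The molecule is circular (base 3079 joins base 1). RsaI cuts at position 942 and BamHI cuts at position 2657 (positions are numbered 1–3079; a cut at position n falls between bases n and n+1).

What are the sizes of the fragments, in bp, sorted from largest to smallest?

1715, 1364 bp

Combined cut positions (sorted): 942, 2657.
Circular molecule, 2 cuts → 2 fragments:
  2657 − 942 = 1715 bp
  wrap: 3079 − 2657 + 942 = 1364 bp
Sorted largest to smallest: 1715, 1364 bp.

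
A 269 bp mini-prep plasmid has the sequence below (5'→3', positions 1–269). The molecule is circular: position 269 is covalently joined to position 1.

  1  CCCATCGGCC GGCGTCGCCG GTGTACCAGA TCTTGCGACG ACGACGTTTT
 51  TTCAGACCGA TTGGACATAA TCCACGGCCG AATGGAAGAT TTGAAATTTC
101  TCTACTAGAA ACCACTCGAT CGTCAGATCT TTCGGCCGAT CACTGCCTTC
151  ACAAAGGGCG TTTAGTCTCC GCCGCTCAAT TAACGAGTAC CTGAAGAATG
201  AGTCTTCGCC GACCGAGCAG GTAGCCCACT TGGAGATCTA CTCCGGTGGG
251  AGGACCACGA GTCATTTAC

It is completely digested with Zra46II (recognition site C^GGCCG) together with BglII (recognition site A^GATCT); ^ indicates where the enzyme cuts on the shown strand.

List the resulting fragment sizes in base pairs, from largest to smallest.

101, 50, 47, 41, 22, 8 bp

Zra46II sites (CGGCCG) start at positions 6, 75, 133.
Zra46II cuts after the first base of each site, so after positions 6, 75, 133.
BglII sites (AGATCT) start at positions 28, 125, 234.
BglII cuts after the first base of each site, so after positions 28, 125, 234.
Combined cut positions: 6, 28, 75, 125, 133, 234.
Circular molecule, 6 cuts → 6 fragments:
  7–28 → 22 bp
  29–75 → 47 bp
  76–125 → 50 bp
  126–133 → 8 bp
  134–234 → 101 bp
  235–269 then 1–6 → 35 + 6 = 41 bp
Sorted largest to smallest: 101, 50, 47, 41, 22, 8 bp.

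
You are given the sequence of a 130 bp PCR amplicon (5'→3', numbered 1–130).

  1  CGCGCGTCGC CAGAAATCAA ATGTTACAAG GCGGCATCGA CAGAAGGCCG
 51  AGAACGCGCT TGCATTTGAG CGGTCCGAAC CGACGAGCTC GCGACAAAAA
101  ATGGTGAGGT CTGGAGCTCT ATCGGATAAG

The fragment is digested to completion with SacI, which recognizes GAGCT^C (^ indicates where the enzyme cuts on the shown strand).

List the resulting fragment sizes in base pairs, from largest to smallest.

SacI sites (GAGCTC) start at positions 85, 114.
SacI cuts after base 5 of each site (before the last base), so after positions 89, 118.
Linear molecule, 2 cuts → 3 fragments:
  1–89 → 89 bp
  90–118 → 29 bp
  119–130 → 12 bp
Sorted largest to smallest: 89, 29, 12 bp.

89, 29, 12 bp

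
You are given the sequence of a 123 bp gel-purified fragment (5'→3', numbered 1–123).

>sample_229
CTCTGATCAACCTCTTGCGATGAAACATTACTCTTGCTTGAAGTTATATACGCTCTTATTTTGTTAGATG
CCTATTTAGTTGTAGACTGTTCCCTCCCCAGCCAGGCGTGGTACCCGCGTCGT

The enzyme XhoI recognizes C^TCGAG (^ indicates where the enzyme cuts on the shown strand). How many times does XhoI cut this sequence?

0

No occurrence of CTCGAG is present in the sequence.
XhoI does not cut: 0 sites.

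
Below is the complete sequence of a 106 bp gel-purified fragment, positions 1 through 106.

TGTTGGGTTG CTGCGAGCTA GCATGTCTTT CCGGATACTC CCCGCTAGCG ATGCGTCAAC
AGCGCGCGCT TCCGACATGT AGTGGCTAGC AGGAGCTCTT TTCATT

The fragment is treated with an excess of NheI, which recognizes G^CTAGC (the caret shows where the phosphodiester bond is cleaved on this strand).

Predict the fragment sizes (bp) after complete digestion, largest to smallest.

NheI sites (GCTAGC) start at positions 17, 44, 85.
NheI cuts after the first base of each site, so after positions 17, 44, 85.
Linear molecule, 3 cuts → 4 fragments:
  1–17 → 17 bp
  18–44 → 27 bp
  45–85 → 41 bp
  86–106 → 21 bp
Sorted largest to smallest: 41, 27, 21, 17 bp.

41, 27, 21, 17 bp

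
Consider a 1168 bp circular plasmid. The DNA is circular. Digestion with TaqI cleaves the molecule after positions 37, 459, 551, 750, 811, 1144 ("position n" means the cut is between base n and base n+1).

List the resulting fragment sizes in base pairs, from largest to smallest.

422, 333, 199, 92, 61, 61 bp

Circular molecule, 6 cuts → 6 fragments:
  459 − 37 = 422 bp
  551 − 459 = 92 bp
  750 − 551 = 199 bp
  811 − 750 = 61 bp
  1144 − 811 = 333 bp
  wrap: 1168 − 1144 + 37 = 61 bp
Sorted largest to smallest: 422, 333, 199, 92, 61, 61 bp.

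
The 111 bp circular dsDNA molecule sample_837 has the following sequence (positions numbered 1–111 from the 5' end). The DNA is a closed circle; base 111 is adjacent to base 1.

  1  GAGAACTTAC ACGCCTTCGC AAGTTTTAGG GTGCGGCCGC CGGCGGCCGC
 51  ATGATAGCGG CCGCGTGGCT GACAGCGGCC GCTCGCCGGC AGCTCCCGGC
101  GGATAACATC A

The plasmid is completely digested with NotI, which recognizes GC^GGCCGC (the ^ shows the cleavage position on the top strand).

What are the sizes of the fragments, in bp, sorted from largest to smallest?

NotI sites (GCGGCCGC) start at positions 33, 43, 57, 75.
NotI cuts after base 2 of each site, so after positions 34, 44, 58, 76.
Circular molecule, 4 cuts → 4 fragments:
  35–44 → 10 bp
  45–58 → 14 bp
  59–76 → 18 bp
  77–111 then 1–34 → 35 + 34 = 69 bp
Sorted largest to smallest: 69, 18, 14, 10 bp.

69, 18, 14, 10 bp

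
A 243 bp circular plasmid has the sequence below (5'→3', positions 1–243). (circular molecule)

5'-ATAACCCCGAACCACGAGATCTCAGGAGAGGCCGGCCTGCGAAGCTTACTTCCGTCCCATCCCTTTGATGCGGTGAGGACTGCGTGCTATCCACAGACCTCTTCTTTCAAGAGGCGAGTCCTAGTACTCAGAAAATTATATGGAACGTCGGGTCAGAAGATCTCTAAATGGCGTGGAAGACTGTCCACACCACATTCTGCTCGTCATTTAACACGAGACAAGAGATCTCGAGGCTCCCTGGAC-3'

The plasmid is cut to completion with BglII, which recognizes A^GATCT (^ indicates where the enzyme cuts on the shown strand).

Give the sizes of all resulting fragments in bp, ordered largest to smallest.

141, 65, 37 bp

BglII sites (AGATCT) start at positions 17, 158, 223.
BglII cuts after the first base of each site, so after positions 17, 158, 223.
Circular molecule, 3 cuts → 3 fragments:
  18–158 → 141 bp
  159–223 → 65 bp
  224–243 then 1–17 → 20 + 17 = 37 bp
Sorted largest to smallest: 141, 65, 37 bp.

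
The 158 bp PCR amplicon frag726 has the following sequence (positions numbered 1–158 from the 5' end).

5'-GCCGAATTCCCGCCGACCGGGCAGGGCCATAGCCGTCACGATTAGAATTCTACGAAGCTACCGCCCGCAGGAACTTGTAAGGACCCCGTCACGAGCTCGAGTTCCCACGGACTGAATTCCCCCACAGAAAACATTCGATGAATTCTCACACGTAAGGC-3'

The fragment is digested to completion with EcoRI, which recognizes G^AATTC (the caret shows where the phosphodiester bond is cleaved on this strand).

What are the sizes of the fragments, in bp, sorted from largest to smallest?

EcoRI sites (GAATTC) start at positions 4, 45, 114, 140.
EcoRI cuts after the first base of each site, so after positions 4, 45, 114, 140.
Linear molecule, 4 cuts → 5 fragments:
  1–4 → 4 bp
  5–45 → 41 bp
  46–114 → 69 bp
  115–140 → 26 bp
  141–158 → 18 bp
Sorted largest to smallest: 69, 41, 26, 18, 4 bp.

69, 41, 26, 18, 4 bp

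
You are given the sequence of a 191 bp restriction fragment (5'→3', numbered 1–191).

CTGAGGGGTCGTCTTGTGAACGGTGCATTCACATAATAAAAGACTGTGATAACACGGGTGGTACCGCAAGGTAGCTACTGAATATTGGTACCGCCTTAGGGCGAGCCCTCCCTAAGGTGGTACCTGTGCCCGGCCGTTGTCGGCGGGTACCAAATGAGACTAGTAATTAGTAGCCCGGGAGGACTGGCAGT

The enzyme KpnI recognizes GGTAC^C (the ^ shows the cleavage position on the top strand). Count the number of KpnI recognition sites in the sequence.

4

GGTACC occurs starting at positions 60, 87, 119, 146.
KpnI cuts at 4 sites.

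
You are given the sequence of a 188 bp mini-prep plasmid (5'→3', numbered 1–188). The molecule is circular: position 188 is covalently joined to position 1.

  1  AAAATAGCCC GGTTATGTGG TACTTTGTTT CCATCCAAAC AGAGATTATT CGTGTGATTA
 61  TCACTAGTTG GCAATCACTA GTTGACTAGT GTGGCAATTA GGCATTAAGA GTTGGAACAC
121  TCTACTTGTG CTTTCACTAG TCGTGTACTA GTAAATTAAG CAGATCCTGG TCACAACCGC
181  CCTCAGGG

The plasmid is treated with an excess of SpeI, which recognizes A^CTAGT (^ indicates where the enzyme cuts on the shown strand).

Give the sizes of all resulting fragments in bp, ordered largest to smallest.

104, 51, 14, 11, 8 bp

SpeI sites (ACTAGT) start at positions 63, 77, 85, 136, 147.
SpeI cuts after the first base of each site, so after positions 63, 77, 85, 136, 147.
Circular molecule, 5 cuts → 5 fragments:
  64–77 → 14 bp
  78–85 → 8 bp
  86–136 → 51 bp
  137–147 → 11 bp
  148–188 then 1–63 → 41 + 63 = 104 bp
Sorted largest to smallest: 104, 51, 14, 11, 8 bp.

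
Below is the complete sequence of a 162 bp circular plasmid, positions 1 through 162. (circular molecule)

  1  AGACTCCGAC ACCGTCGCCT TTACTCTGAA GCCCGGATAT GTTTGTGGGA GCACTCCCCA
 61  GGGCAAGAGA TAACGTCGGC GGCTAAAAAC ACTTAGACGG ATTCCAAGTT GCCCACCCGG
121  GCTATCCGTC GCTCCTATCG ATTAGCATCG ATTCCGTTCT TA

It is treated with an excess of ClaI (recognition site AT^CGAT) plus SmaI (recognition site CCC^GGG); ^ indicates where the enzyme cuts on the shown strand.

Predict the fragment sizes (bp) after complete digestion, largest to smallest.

ClaI sites (ATCGAT) start at positions 137, 147.
ClaI cuts after base 2 of each site, so after positions 138, 148.
The SmaI site (CCCGGG) starts at position 116.
SmaI cuts after base 3 of each site, so after position 118.
Combined cut positions: 118, 138, 148.
Circular molecule, 3 cuts → 3 fragments:
  119–138 → 20 bp
  139–148 → 10 bp
  149–162 then 1–118 → 14 + 118 = 132 bp
Sorted largest to smallest: 132, 20, 10 bp.

132, 20, 10 bp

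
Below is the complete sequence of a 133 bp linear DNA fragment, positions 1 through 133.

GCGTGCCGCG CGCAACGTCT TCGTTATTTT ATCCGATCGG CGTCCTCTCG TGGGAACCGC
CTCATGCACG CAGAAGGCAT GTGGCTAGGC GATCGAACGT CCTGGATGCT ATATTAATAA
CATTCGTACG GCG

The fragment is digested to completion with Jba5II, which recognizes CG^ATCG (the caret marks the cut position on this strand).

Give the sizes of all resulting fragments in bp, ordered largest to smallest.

56, 42, 35 bp

Jba5II sites (CGATCG) start at positions 34, 90.
Jba5II cuts after base 2 of each site, so after positions 35, 91.
Linear molecule, 2 cuts → 3 fragments:
  1–35 → 35 bp
  36–91 → 56 bp
  92–133 → 42 bp
Sorted largest to smallest: 56, 42, 35 bp.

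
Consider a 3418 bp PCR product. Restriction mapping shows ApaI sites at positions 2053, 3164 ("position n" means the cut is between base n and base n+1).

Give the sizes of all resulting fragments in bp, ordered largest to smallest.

Linear molecule, 2 cuts → 3 fragments:
  2053 − 0 = 2053 bp
  3164 − 2053 = 1111 bp
  3418 − 3164 = 254 bp
Sorted largest to smallest: 2053, 1111, 254 bp.

2053, 1111, 254 bp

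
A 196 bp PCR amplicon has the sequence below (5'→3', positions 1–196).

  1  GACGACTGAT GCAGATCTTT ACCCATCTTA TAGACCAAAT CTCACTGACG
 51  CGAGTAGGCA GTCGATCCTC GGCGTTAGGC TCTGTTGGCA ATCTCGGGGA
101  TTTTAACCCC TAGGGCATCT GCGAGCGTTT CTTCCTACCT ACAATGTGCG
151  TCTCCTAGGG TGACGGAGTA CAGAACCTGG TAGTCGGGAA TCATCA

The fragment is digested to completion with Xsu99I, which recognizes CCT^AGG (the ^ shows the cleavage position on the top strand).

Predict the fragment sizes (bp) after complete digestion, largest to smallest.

111, 45, 40 bp

Xsu99I sites (CCTAGG) start at positions 109, 154.
Xsu99I cuts after base 3 of each site, so after positions 111, 156.
Linear molecule, 2 cuts → 3 fragments:
  1–111 → 111 bp
  112–156 → 45 bp
  157–196 → 40 bp
Sorted largest to smallest: 111, 45, 40 bp.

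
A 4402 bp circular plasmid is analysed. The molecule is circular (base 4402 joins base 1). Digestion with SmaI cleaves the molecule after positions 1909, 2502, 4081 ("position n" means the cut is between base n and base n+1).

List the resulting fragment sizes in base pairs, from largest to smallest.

2230, 1579, 593 bp

Circular molecule, 3 cuts → 3 fragments:
  2502 − 1909 = 593 bp
  4081 − 2502 = 1579 bp
  wrap: 4402 − 4081 + 1909 = 2230 bp
Sorted largest to smallest: 2230, 1579, 593 bp.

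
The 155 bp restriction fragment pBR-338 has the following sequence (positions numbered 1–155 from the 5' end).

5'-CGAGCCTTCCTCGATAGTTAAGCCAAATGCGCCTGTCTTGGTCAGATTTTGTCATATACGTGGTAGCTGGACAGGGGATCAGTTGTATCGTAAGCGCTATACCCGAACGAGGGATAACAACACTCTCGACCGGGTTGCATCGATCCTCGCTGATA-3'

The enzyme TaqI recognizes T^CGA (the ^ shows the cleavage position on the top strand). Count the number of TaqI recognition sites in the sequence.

TCGA occurs starting at positions 11, 126, 140.
TaqI cuts at 3 sites.

3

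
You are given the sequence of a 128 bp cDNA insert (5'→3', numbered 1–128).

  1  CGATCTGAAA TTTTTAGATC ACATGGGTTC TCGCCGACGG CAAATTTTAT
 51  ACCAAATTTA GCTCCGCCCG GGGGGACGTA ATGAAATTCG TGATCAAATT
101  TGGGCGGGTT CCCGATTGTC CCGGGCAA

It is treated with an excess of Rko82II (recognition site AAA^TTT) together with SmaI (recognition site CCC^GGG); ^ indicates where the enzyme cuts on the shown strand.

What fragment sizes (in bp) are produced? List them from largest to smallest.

34, 29, 24, 13, 12, 10, 6 bp

Rko82II sites (AAATTT) start at positions 8, 42, 54, 96.
Rko82II cuts after base 3 of each site, so after positions 10, 44, 56, 98.
SmaI sites (CCCGGG) start at positions 67, 120.
SmaI cuts after base 3 of each site, so after positions 69, 122.
Combined cut positions: 10, 44, 56, 69, 98, 122.
Linear molecule, 6 cuts → 7 fragments:
  1–10 → 10 bp
  11–44 → 34 bp
  45–56 → 12 bp
  57–69 → 13 bp
  70–98 → 29 bp
  99–122 → 24 bp
  123–128 → 6 bp
Sorted largest to smallest: 34, 29, 24, 13, 12, 10, 6 bp.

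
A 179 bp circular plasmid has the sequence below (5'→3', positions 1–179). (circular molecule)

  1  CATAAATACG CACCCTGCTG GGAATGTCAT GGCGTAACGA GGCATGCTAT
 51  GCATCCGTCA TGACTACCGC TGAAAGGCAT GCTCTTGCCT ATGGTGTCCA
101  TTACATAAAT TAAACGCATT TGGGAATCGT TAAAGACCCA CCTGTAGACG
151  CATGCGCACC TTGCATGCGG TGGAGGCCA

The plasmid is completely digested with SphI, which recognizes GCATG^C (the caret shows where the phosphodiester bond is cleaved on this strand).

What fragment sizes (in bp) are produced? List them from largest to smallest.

73, 58, 35, 13 bp

SphI sites (GCATGC) start at positions 42, 77, 150, 163.
SphI cuts after base 5 of each site (before the last base), so after positions 46, 81, 154, 167.
Circular molecule, 4 cuts → 4 fragments:
  47–81 → 35 bp
  82–154 → 73 bp
  155–167 → 13 bp
  168–179 then 1–46 → 12 + 46 = 58 bp
Sorted largest to smallest: 73, 58, 35, 13 bp.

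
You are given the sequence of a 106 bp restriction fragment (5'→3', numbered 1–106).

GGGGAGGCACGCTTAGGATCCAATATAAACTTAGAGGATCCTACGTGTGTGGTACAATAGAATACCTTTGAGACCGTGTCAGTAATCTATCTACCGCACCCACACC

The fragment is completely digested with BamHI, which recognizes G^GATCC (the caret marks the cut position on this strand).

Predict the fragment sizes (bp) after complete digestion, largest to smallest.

BamHI sites (GGATCC) start at positions 16, 36.
BamHI cuts after the first base of each site, so after positions 16, 36.
Linear molecule, 2 cuts → 3 fragments:
  1–16 → 16 bp
  17–36 → 20 bp
  37–106 → 70 bp
Sorted largest to smallest: 70, 20, 16 bp.

70, 20, 16 bp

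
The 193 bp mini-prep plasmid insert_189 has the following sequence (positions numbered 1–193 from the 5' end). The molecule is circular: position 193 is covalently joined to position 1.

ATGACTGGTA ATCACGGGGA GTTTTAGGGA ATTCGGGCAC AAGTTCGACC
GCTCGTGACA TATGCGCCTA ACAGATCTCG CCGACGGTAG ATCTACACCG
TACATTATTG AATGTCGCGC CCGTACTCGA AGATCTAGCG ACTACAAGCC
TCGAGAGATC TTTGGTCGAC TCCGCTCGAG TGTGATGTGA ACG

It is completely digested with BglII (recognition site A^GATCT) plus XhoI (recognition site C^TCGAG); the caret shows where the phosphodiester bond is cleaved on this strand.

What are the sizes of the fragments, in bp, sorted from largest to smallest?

BglII sites (AGATCT) start at positions 73, 89, 131, 156.
BglII cuts after the first base of each site, so after positions 73, 89, 131, 156.
XhoI sites (CTCGAG) start at positions 150, 175.
XhoI cuts after the first base of each site, so after positions 150, 175.
Combined cut positions: 73, 89, 131, 150, 156, 175.
Circular molecule, 6 cuts → 6 fragments:
  74–89 → 16 bp
  90–131 → 42 bp
  132–150 → 19 bp
  151–156 → 6 bp
  157–175 → 19 bp
  176–193 then 1–73 → 18 + 73 = 91 bp
Sorted largest to smallest: 91, 42, 19, 19, 16, 6 bp.

91, 42, 19, 19, 16, 6 bp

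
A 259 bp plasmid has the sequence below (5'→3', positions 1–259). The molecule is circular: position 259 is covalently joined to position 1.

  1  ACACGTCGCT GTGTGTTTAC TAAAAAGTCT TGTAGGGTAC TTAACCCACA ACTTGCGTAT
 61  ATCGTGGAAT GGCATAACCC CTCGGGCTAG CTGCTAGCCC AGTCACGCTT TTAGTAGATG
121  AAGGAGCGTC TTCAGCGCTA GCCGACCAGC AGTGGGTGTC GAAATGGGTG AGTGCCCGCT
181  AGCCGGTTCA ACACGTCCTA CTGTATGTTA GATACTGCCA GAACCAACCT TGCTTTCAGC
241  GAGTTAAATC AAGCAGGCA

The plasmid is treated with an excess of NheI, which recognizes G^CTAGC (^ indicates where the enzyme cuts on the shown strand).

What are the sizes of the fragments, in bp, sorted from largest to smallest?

NheI sites (GCTAGC) start at positions 86, 93, 137, 178.
NheI cuts after the first base of each site, so after positions 86, 93, 137, 178.
Circular molecule, 4 cuts → 4 fragments:
  87–93 → 7 bp
  94–137 → 44 bp
  138–178 → 41 bp
  179–259 then 1–86 → 81 + 86 = 167 bp
Sorted largest to smallest: 167, 44, 41, 7 bp.

167, 44, 41, 7 bp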